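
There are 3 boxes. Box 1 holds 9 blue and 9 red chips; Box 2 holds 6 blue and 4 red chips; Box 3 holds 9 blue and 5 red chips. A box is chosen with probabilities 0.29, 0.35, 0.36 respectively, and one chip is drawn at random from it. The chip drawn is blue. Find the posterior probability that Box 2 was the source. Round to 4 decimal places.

Posterior probability ≈ 0.3581

Tabulate prior·likelihood by source: [1] prior 0.29, lik 0.5, product 0.1450; [2] prior 0.35, lik 0.6, product 0.2100; [3] prior 0.36, lik 0.6429, product 0.2314.
Normalizing constant = 0.58643; the posterior for Box 2 is its product over the sum, 0.2100/0.58643 = 0.3581.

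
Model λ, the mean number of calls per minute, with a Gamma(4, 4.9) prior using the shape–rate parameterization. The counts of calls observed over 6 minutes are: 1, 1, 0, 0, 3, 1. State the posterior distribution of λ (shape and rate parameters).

Posterior: Gamma(shape=10, rate=10.9)

The Poisson likelihood adds the total count to the shape and the number of exposure periods to the rate. Here ∑xᵢ = 6 and n = 6, so shape 4→10 and rate 4.9→10.9.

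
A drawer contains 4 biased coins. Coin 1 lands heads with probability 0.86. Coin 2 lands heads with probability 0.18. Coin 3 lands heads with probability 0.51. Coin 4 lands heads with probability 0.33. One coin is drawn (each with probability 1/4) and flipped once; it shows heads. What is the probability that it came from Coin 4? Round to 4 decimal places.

Tabulate prior·likelihood by source: [1] prior 0.25, lik 0.86, product 0.2150; [2] prior 0.25, lik 0.18, product 0.04500; [3] prior 0.25, lik 0.51, product 0.1275; [4] prior 0.25, lik 0.33, product 0.08250.
Normalizing constant = 0.47000; the posterior for Coin 4 is its product over the sum, 0.08250/0.47000 = 0.1755.

Posterior probability ≈ 0.1755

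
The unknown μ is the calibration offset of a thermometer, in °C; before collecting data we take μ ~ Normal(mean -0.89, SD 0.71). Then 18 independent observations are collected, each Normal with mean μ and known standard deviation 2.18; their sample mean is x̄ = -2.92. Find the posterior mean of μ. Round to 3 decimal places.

Prior precision 1/τ₀² = 1/0.71² = 1.98373; data precision n/σ² = 18/2.18² = 3.78756.
Posterior precision = 1.98373 + 3.78756 = 5.77129.
Posterior mean = (1.98373·-0.89 + 3.78756·-2.92) / 5.77129 = -2.222.

Posterior mean ≈ -2.222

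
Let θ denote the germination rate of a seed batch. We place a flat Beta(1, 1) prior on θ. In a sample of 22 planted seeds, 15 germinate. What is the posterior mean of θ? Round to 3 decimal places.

Observing 15 successes and 7 failures updates Beta(1, 1) by adding the success and failure counts to the two shape parameters: α = 1+15 = 16, β = 1+7 = 8.
E[θ | data] = 16/(16+8) = 0.667.

Posterior mean ≈ 0.667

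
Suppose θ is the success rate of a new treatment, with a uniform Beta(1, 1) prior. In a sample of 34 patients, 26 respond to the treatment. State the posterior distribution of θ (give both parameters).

Observing 26 successes and 8 failures updates Beta(1, 1) by adding the success and failure counts to the two shape parameters: α = 1+26 = 27, β = 1+8 = 9.

Posterior: Beta(27, 9)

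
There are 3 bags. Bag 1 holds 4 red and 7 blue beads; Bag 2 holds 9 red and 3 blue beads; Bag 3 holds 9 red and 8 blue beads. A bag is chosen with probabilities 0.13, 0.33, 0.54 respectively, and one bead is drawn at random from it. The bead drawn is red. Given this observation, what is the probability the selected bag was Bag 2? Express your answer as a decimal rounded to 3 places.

Posterior probability ≈ 0.426

P(red|Bag 1) = 0.3636; P(red|Bag 2) = 0.75; P(red|Bag 3) = 0.5294.
Prior × likelihood for each source: 0.13·0.3636=0.04727, 0.33·0.75=0.2475, 0.54·0.5294=0.2859. Summing gives P(red) = 0.58066.
P(Bag 2 | red) = 0.2475 / 0.58066 = 0.426.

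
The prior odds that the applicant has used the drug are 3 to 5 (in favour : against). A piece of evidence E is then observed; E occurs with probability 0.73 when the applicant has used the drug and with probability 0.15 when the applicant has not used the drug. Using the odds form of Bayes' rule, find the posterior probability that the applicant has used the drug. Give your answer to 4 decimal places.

Prior odds = 3/5 = 0.60000. In log-odds, ln(0.60000) = -0.51083.
Add log likelihood ratio: ln(4.8667) = 1.5824.
Posterior log-odds = 1.0716, so posterior odds = exp(1.0716) = 2.9200. Converting, P(H|E) = 2.9200/3.9200 = 0.7449.

Posterior probability ≈ 0.7449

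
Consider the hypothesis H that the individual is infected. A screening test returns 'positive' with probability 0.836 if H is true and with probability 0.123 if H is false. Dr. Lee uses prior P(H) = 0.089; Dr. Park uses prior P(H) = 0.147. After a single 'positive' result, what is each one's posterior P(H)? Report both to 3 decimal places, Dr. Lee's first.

Dr. Lee: 0.399; Dr. Park: 0.539

The likelihood ratio for a 'positive' result is 0.836/0.123 = 6.7967.
Dr. Lee: prior odds 0.089/0.911 = 0.097695; posterior odds 0.66401; posterior probability 0.399.
Dr. Park: prior odds 0.147/0.853 = 0.17233; posterior odds 1.1713; posterior probability 0.539.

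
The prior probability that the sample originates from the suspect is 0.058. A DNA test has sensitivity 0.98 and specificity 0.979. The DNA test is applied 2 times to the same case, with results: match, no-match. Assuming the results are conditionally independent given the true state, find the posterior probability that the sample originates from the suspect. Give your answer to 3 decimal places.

Posterior P(H) ≈ 0.055

Let H be the event that the sample originates from the suspect; start with P(H) = 0.058. P('match'|H) = 0.98, P('match'|¬H) = 0.021.
Update on result 1 ('match'): P(H) ← 0.98·0.0580 / (0.98·0.0580 + 0.021·0.9420) = 0.056840/0.076622 = 0.7418.
Update on result 2 ('no-match'): P(H) ← 0.02·0.7418 / (0.02·0.7418 + 0.979·0.2582) = 0.014836/0.26759 = 0.0554.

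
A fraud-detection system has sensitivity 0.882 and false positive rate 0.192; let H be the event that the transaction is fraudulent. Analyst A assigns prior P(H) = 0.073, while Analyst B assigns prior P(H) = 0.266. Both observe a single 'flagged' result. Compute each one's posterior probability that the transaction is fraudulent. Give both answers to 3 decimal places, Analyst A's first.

Analyst A: 0.266; Analyst B: 0.625

P('+'|H) = 0.882, P('+'|¬H) = 0.192.
Analyst A: numerator 0.882·0.073 = 0.064386; evidence = 0.064386+0.192·0.927 = 0.24237; posterior = 0.266.
Analyst B: numerator 0.882·0.266 = 0.23461; evidence = 0.23461+0.192·0.734 = 0.37554; posterior = 0.625.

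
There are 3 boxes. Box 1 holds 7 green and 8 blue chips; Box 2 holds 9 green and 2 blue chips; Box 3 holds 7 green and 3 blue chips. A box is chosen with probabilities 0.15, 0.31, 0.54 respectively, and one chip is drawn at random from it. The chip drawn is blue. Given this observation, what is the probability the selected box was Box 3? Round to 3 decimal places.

P(blue|Box 1) = 0.5333; P(blue|Box 2) = 0.1818; P(blue|Box 3) = 0.3.
Prior × likelihood for each source: 0.15·0.5333=0.08000, 0.31·0.1818=0.05636, 0.54·0.3=0.1620. Summing gives P(blue) = 0.29836.
P(Box 3 | blue) = 0.1620 / 0.29836 = 0.543.

Posterior probability ≈ 0.543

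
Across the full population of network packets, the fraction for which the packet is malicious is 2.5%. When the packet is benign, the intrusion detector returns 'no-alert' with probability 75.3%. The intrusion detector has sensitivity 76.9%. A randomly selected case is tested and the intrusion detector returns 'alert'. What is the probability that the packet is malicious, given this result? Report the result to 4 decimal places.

P(H | E) ≈ 0.0739

Write H for 'the packet is malicious'. Prior odds H:¬H = 0.025/0.975 = 0.025641. For the 'alert' outcome, the likelihood ratio is 0.769/0.247 = 3.1134.
Posterior odds = 0.025641 × 3.1134 = 0.079830, so P(H|E) = 0.079830/(1+0.079830) = 0.0739.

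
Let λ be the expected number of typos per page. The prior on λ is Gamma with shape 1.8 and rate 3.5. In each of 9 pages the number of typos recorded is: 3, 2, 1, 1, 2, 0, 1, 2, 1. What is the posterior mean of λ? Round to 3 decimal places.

The Poisson likelihood adds the total count to the shape and the number of exposure periods to the rate. Here ∑xᵢ = 13 and n = 9, so shape 1.8→14.8 and rate 3.5→12.5.
E[λ | data] = 14.8/12.5 = 1.184.

Posterior mean ≈ 1.184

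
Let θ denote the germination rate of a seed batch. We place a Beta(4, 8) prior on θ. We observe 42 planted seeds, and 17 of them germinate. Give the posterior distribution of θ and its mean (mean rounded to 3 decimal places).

Posterior: Beta(21, 33); mean ≈ 0.389

Observing 17 successes and 25 failures updates Beta(4, 8) by adding the success and failure counts to the two shape parameters: α = 4+17 = 21, β = 8+25 = 33.
E[θ | data] = 21/(21+33) = 0.389.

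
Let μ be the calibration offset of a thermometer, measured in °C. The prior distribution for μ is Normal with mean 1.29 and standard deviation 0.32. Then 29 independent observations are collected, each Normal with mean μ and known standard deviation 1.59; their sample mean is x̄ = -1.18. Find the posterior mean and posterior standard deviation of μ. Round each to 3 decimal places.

Prior precision 1/τ₀² = 1/0.32² = 9.76562; data precision n/σ² = 29/1.59² = 11.4711.
Posterior precision = 9.76562 + 11.4711 = 21.2367, giving posterior SD = 1/√21.2367 = 0.217.
Posterior mean = (9.76562·1.29 + 11.4711·-1.18) / 21.2367 = -0.044.

Posterior mean ≈ -0.044; posterior SD ≈ 0.217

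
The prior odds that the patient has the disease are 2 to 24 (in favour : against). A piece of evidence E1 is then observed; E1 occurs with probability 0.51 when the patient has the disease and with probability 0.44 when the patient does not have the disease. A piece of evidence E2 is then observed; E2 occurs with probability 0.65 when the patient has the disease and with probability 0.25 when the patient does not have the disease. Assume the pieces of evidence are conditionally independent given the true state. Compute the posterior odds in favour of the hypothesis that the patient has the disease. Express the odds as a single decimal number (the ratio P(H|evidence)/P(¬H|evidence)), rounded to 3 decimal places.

Prior odds = 2/24 = 0.083333.
Likelihood ratio for E1 = 0.51/0.44 = 1.1591.
Likelihood ratio for E2 = 0.65/0.25 = 2.6000.
Posterior odds = prior odds × LR₁ × LR₂ = 0.25114.

Posterior odds ≈ 0.251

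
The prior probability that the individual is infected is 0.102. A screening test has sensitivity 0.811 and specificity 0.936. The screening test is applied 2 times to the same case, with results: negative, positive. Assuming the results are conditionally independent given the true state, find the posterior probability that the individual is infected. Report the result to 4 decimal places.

Posterior P(H) ≈ 0.2252

With H the event that the individual is infected, the joint likelihood of the observed sequence is P(data|H) = 0.189·0.811 = 0.15328 and P(data|¬H) = 0.936·0.064 = 0.059904.
Bayes: P(H|data) = 0.102·0.15328 / (0.102·0.15328 + 0.898·0.059904) = 0.015634/0.069428 = 0.2252.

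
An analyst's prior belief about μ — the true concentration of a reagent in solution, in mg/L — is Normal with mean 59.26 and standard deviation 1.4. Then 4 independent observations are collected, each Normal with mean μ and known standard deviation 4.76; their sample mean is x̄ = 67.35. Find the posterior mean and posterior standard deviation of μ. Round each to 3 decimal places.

Prior precision 1/τ₀² = 1/1.4² = 0.510204; data precision n/σ² = 4/4.76² = 0.176541.
Posterior precision = 0.510204 + 0.176541 = 0.686745, giving posterior SD = 1/√0.686745 = 1.207.
Posterior mean = (0.510204·59.26 + 0.176541·67.35) / 0.686745 = 61.340.

Posterior mean ≈ 61.340; posterior SD ≈ 1.207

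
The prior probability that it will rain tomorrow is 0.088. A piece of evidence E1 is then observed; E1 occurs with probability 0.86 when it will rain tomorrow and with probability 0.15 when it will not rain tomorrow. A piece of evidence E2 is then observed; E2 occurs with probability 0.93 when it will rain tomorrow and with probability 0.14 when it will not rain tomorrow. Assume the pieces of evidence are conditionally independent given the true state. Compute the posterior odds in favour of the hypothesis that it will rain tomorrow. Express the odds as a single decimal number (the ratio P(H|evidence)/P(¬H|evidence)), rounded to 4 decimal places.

Prior odds = 0.088/(1−0.088) = 0.096491.
Likelihood ratio for E1 = 0.86/0.15 = 5.7333.
Likelihood ratio for E2 = 0.93/0.14 = 6.6429.
Posterior odds = prior odds × LR₁ × LR₂ = 3.6749.

Posterior odds ≈ 3.6749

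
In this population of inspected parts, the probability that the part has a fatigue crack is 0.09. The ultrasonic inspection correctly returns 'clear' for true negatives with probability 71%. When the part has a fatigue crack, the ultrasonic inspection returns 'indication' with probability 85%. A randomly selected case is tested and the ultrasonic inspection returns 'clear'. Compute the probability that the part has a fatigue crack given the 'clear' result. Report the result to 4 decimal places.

P(H | E) ≈ 0.0205

Let H be the event that the part has a fatigue crack. P(H) = 0.09, so P(¬H) = 0.91. With E the 'clear' result, P(E|H) = 0.15 and P(E|¬H) = 0.71.
P(E) = 0.15·0.09 + 0.71·0.91 = 0.013500 + 0.64610 = 0.65960.
By Bayes' theorem, P(H|E) = 0.013500 / 0.65960 = 0.0205.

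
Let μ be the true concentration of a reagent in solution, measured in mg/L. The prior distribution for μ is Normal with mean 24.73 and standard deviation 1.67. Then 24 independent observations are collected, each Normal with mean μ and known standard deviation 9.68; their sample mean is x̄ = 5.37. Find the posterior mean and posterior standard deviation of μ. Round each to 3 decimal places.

Posterior mean ≈ 16.663; posterior SD ≈ 1.275

With known σ, the Normal prior is conjugate. Weight on the data is w = (n/σ²)/(n/σ² + 1/τ₀²) = 0.256130/(0.256130+0.358564) = 0.41668.
Posterior mean = w·x̄ + (1−w)·μ₀ = 0.41668·5.37 + 0.58332·24.73 = 16.663. Posterior variance = 1/(0.256130+0.358564) = 1.62682, so SD = 1.275.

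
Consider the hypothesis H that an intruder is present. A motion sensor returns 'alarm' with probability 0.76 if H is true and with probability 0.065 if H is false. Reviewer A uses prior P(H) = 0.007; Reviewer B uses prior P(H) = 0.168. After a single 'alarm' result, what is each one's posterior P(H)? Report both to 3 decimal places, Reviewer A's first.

Reviewer A: 0.076; Reviewer B: 0.702

P('+'|H) = 0.76, P('+'|¬H) = 0.065.
Reviewer A: numerator 0.76·0.007 = 0.0053200; evidence = 0.0053200+0.065·0.993 = 0.069865; posterior = 0.076.
Reviewer B: numerator 0.76·0.168 = 0.12768; evidence = 0.12768+0.065·0.832 = 0.18176; posterior = 0.702.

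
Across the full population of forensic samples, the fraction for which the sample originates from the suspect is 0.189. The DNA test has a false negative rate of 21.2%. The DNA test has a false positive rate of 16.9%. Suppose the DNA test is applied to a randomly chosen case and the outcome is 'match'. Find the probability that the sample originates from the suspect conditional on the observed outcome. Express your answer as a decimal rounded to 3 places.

Let H be the event that the sample originates from the suspect. P(H) = 0.189, so P(¬H) = 0.811. With E the 'match' result, P(E|H) = 0.788 and P(E|¬H) = 0.169.
P(E) = 0.788·0.189 + 0.169·0.811 = 0.14893 + 0.13706 = 0.28599.
By Bayes' theorem, P(H|E) = 0.14893 / 0.28599 = 0.521.

P(H | E) ≈ 0.521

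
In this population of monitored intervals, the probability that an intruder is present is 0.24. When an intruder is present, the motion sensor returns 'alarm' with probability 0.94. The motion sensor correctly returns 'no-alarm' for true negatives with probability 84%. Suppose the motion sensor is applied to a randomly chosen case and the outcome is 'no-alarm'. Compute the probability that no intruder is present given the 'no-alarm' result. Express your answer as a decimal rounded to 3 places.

Let H be the event that an intruder is present. P(H) = 0.24, so P(¬H) = 0.76. With E the 'no-alarm' result, P(E|H) = 0.06 and P(E|¬H) = 0.84.
P(E) = 0.06·0.24 + 0.84·0.76 = 0.014400 + 0.63840 = 0.65280.
By Bayes' theorem, P(H|E) = 0.014400 / 0.65280 = 0.022. Hence P(¬H|E) = 1 − 0.022 = 0.978.

P(¬H | E) ≈ 0.978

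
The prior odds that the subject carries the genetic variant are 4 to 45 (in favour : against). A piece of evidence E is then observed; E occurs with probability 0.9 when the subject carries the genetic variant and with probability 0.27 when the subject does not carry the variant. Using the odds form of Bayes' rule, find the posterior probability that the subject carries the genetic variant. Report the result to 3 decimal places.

Posterior probability ≈ 0.229

Prior odds = 4/45 = 0.088889.
Likelihood ratio for E = 0.9/0.27 = 3.3333.
Posterior odds = prior odds × LR = 0.29630.
Posterior probability = odds/(1+odds) = 0.29630/1.2963 = 0.229.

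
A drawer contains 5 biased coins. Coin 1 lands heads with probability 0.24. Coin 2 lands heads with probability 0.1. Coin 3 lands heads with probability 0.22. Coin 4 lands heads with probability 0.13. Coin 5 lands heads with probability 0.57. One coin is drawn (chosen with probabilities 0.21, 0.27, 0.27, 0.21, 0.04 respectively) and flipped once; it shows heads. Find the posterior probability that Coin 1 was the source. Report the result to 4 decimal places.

P(heads|C1) = 0.24; P(heads|C2) = 0.1; P(heads|C3) = 0.22; P(heads|C4) = 0.13; P(heads|C5) = 0.57.
Prior × likelihood for each source: 0.21·0.24=0.05040, 0.27·0.1=0.02700, 0.27·0.22=0.05940, 0.21·0.13=0.02730, 0.04·0.57=0.02280. Summing gives P(heads) = 0.18690.
P(Coin 1 | heads) = 0.05040 / 0.18690 = 0.2697.

Posterior probability ≈ 0.2697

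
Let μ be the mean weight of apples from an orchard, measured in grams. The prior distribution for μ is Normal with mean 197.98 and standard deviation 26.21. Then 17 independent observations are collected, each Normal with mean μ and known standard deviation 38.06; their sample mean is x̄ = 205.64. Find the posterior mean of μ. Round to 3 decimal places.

With known σ, the Normal prior is conjugate. Weight on the data is w = (n/σ²)/(n/σ² + 1/τ₀²) = 0.0117358/(0.0117358+0.00145568) = 0.88965.
Posterior mean = w·x̄ + (1−w)·μ₀ = 0.88965·205.64 + 0.11035·197.98 = 204.795.

Posterior mean ≈ 204.795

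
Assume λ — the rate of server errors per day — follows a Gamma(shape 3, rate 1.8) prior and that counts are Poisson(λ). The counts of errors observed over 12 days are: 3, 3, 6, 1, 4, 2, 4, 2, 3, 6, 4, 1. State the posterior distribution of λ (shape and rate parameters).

Posterior: Gamma(shape=42, rate=13.8)

The Poisson likelihood adds the total count to the shape and the number of exposure periods to the rate. Here ∑xᵢ = 39 and n = 12, so shape 3→42 and rate 1.8→13.8.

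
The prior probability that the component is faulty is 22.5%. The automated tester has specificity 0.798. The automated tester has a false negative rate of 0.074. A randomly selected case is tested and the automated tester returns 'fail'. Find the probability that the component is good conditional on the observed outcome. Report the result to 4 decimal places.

P(¬H | E) ≈ 0.4290

Write H for 'the component is faulty'. Prior odds H:¬H = 0.225/0.775 = 0.29032. For the 'fail' outcome, the likelihood ratio is 0.926/0.202 = 4.5842.
Posterior odds = 0.29032 × 4.5842 = 1.3309, so P(H|E) = 1.3309/(1+1.3309) = 0.5710. Then P(¬H|E) = 1 − 0.5710 = 0.4290.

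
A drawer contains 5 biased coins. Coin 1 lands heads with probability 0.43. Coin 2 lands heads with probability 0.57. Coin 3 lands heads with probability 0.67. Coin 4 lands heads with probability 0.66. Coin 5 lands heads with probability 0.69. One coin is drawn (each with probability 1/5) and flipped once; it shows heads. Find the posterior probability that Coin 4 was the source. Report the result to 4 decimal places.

Tabulate prior·likelihood by source: [1] prior 0.2, lik 0.43, product 0.08600; [2] prior 0.2, lik 0.57, product 0.1140; [3] prior 0.2, lik 0.67, product 0.1340; [4] prior 0.2, lik 0.66, product 0.1320; [5] prior 0.2, lik 0.69, product 0.1380.
Normalizing constant = 0.60400; the posterior for Coin 4 is its product over the sum, 0.1320/0.60400 = 0.2185.

Posterior probability ≈ 0.2185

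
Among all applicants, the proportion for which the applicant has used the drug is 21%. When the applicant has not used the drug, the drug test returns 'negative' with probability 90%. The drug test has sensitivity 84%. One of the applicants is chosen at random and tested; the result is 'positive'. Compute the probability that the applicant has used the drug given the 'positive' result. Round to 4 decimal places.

P(H | E) ≈ 0.6907

Let H be the event that the applicant has used the drug. P(H) = 0.21, so P(¬H) = 0.79. With E the 'positive' result, P(E|H) = 0.84 and P(E|¬H) = 0.1.
P(E) = 0.84·0.21 + 0.1·0.79 = 0.17640 + 0.079000 = 0.25540.
By Bayes' theorem, P(H|E) = 0.17640 / 0.25540 = 0.6907.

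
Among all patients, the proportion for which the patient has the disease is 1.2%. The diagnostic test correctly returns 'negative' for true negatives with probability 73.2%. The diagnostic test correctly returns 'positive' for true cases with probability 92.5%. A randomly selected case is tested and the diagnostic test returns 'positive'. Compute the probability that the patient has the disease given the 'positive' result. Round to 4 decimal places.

P(H | E) ≈ 0.0402

Let H be the event that the patient has the disease. P(H) = 0.012, so P(¬H) = 0.988. With E the 'positive' result, P(E|H) = 0.925 and P(E|¬H) = 0.268.
P(E) = 0.925·0.012 + 0.268·0.988 = 0.011100 + 0.26478 = 0.27588.
By Bayes' theorem, P(H|E) = 0.011100 / 0.27588 = 0.0402.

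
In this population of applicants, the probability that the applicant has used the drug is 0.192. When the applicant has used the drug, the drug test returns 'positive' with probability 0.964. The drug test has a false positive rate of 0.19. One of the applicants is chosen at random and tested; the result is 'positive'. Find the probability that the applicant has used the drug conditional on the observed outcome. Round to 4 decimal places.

Write H for 'the applicant has used the drug'. Prior odds H:¬H = 0.192/0.808 = 0.23762. For the 'positive' outcome, the likelihood ratio is 0.964/0.19 = 5.0737.
Posterior odds = 0.23762 × 5.0737 = 1.2056, so P(H|E) = 1.2056/(1+1.2056) = 0.5466.

P(H | E) ≈ 0.5466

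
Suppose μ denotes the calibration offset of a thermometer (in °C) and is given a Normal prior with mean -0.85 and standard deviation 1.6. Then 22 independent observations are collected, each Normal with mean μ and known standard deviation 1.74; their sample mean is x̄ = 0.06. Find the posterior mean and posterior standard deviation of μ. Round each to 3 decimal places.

Prior precision 1/τ₀² = 1/1.6² = 0.390625; data precision n/σ² = 22/1.74² = 7.26648.
Posterior precision = 0.390625 + 7.26648 = 7.65711, giving posterior SD = 1/√7.65711 = 0.361.
Posterior mean = (0.390625·-0.85 + 7.26648·0.06) / 7.65711 = 0.014.

Posterior mean ≈ 0.014; posterior SD ≈ 0.361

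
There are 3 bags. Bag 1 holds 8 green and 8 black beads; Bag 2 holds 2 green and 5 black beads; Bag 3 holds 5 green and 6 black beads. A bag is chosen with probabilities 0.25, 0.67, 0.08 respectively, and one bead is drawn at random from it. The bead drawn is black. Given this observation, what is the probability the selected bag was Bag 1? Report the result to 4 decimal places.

Tabulate prior·likelihood by source: [1] prior 0.25, lik 0.5, product 0.1250; [2] prior 0.67, lik 0.7143, product 0.4786; [3] prior 0.08, lik 0.5455, product 0.04364.
Normalizing constant = 0.64721; the posterior for Bag 1 is its product over the sum, 0.1250/0.64721 = 0.1931.

Posterior probability ≈ 0.1931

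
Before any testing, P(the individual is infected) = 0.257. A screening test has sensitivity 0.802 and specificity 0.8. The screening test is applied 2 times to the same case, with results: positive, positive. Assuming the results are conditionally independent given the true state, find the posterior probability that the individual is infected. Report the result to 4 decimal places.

Posterior P(H) ≈ 0.8476

Let H be the event that the individual is infected; start with P(H) = 0.257. P('positive'|H) = 0.802, P('positive'|¬H) = 0.2.
Update on result 1 ('positive'): P(H) ← 0.802·0.2570 / (0.802·0.2570 + 0.2·0.7430) = 0.20611/0.35471 = 0.5811.
Update on result 2 ('positive'): P(H) ← 0.802·0.5811 / (0.802·0.5811 + 0.2·0.4189) = 0.46602/0.54980 = 0.8476.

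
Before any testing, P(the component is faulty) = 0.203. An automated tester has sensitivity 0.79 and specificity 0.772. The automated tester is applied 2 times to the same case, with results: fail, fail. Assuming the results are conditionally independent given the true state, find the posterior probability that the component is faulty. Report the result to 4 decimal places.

Posterior P(H) ≈ 0.7536

Let H be the event that the component is faulty; start with P(H) = 0.203. P('fail'|H) = 0.79, P('fail'|¬H) = 0.228.
Update on result 1 ('fail'): P(H) ← 0.79·0.2030 / (0.79·0.2030 + 0.228·0.7970) = 0.16037/0.34209 = 0.4688.
Update on result 2 ('fail'): P(H) ← 0.79·0.4688 / (0.79·0.4688 + 0.228·0.5312) = 0.37035/0.49147 = 0.7536.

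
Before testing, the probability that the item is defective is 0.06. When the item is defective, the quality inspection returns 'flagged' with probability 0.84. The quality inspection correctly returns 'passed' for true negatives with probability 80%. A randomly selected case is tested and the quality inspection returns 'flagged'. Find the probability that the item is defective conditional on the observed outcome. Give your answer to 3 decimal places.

Let H be the event that the item is defective. P(H) = 0.06, so P(¬H) = 0.94. With E the 'flagged' result, P(E|H) = 0.84 and P(E|¬H) = 0.2.
P(E) = 0.84·0.06 + 0.2·0.94 = 0.050400 + 0.18800 = 0.23840.
By Bayes' theorem, P(H|E) = 0.050400 / 0.23840 = 0.211.

P(H | E) ≈ 0.211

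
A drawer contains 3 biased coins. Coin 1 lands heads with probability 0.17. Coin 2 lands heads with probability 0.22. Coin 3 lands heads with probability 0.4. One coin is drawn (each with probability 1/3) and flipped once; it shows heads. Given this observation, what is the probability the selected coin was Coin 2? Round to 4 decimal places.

Posterior probability ≈ 0.2785

P(heads|C1) = 0.17; P(heads|C2) = 0.22; P(heads|C3) = 0.4.
Prior × likelihood for each source: 0.333333·0.17=0.05667, 0.333333·0.22=0.07333, 0.333333·0.4=0.1333. Summing gives P(heads) = 0.26333.
P(Coin 2 | heads) = 0.07333 / 0.26333 = 0.2785.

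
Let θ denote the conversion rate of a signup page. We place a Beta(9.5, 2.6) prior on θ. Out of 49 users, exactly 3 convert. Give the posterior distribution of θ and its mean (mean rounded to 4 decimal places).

The binomial likelihood is conjugate to the Beta prior: with 3 successes and 46 failures, the posterior is Beta(9.5+3, 2.6+46) = Beta(12.5, 48.6).
Posterior mean = α/(α+β) = 12.5/61.1 = 0.2046.

Posterior: Beta(12.5, 48.6); mean ≈ 0.2046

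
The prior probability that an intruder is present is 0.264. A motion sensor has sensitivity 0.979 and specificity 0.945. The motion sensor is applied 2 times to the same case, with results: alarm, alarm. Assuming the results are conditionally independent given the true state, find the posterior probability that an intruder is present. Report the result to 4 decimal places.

Posterior P(H) ≈ 0.9913

With H the event that an intruder is present, the joint likelihood of the observed sequence is P(data|H) = 0.979·0.979 = 0.95844 and P(data|¬H) = 0.055·0.055 = 0.0030250.
Bayes: P(H|data) = 0.264·0.95844 / (0.264·0.95844 + 0.736·0.0030250) = 0.25303/0.25525 = 0.9913.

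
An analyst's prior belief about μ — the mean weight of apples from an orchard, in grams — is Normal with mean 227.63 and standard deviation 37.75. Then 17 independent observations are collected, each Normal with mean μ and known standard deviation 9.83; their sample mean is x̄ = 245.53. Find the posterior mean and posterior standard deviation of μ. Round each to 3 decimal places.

Prior precision 1/τ₀² = 1/37.75² = 0.00070172; data precision n/σ² = 17/9.83² = 0.175931.
Posterior precision = 0.00070172 + 0.175931 = 0.176633, giving posterior SD = 1/√0.176633 = 2.379.
Posterior mean = (0.00070172·227.63 + 0.175931·245.53) / 0.176633 = 245.459.

Posterior mean ≈ 245.459; posterior SD ≈ 2.379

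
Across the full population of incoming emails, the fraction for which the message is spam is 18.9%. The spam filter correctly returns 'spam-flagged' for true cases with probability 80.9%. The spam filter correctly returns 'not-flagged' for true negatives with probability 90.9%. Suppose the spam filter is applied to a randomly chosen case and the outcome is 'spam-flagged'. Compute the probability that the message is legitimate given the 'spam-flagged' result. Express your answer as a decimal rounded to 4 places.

P(¬H | E) ≈ 0.3255

Write H for 'the message is spam'. Prior odds H:¬H = 0.189/0.811 = 0.23305. For the 'spam-flagged' outcome, the likelihood ratio is 0.809/0.091 = 8.8901.
Posterior odds = 0.23305 × 8.8901 = 2.0718, so P(H|E) = 2.0718/(1+2.0718) = 0.6745. Then P(¬H|E) = 1 − 0.6745 = 0.3255.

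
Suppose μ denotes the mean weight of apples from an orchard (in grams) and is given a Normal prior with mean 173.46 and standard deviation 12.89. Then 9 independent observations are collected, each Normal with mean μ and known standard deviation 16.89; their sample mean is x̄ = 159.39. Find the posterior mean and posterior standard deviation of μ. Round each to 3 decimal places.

With known σ, the Normal prior is conjugate. Weight on the data is w = (n/σ²)/(n/σ² + 1/τ₀²) = 0.0315488/(0.0315488+0.00601858) = 0.83979.
Posterior mean = w·x̄ + (1−w)·μ₀ = 0.83979·159.39 + 0.16021·173.46 = 161.644. Posterior variance = 1/(0.0315488+0.00601858) = 26.6188, so SD = 5.159.

Posterior mean ≈ 161.644; posterior SD ≈ 5.159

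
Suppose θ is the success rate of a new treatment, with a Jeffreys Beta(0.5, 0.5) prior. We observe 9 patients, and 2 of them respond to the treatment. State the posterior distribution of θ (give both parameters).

Posterior: Beta(2.5, 7.5)

Observing 2 successes and 7 failures updates Beta(0.5, 0.5) by adding the success and failure counts to the two shape parameters: α = 0.5+2 = 2.5, β = 0.5+7 = 7.5.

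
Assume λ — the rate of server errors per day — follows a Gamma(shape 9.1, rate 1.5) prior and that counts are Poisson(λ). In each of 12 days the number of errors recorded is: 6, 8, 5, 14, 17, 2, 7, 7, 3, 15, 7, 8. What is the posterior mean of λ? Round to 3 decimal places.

Total count ∑xᵢ = 99 over n = 12 days.
Gamma is conjugate to the Poisson likelihood: posterior is Gamma(shape = 9.1+99 = 108.1, rate = 1.5+12 = 13.5).
E[λ | data] = 108.1/13.5 = 8.007.

Posterior mean ≈ 8.007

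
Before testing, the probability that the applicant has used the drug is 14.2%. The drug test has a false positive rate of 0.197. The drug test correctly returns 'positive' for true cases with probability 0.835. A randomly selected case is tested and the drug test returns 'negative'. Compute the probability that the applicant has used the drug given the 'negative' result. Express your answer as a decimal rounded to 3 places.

P(H | E) ≈ 0.033

Write H for 'the applicant has used the drug'. Prior odds H:¬H = 0.142/0.858 = 0.16550. For the 'negative' outcome, the likelihood ratio is 0.165/0.803 = 0.20548.
Posterior odds = 0.16550 × 0.20548 = 0.034007, so P(H|E) = 0.034007/(1+0.034007) = 0.033.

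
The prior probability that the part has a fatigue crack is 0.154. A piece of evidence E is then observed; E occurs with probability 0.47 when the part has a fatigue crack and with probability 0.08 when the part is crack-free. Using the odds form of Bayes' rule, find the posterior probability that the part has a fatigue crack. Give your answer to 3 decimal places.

Posterior probability ≈ 0.517

Prior odds = 0.154/(1−0.154) = 0.18203. In log-odds, ln(0.18203) = -1.7036.
Add log likelihood ratio: ln(5.8750) = 1.7707.
Posterior log-odds = 0.067139, so posterior odds = exp(0.067139) = 1.0694. Converting, P(H|E) = 1.0694/2.0694 = 0.517.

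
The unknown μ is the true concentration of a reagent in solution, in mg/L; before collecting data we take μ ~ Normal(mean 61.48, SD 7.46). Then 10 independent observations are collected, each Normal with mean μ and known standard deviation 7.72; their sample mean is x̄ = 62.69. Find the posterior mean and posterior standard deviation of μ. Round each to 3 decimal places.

With known σ, the Normal prior is conjugate. Weight on the data is w = (n/σ²)/(n/σ² + 1/τ₀²) = 0.167790/(0.167790+0.0179689) = 0.90327.
Posterior mean = w·x̄ + (1−w)·μ₀ = 0.90327·62.69 + 0.096733·61.48 = 62.573. Posterior variance = 1/(0.167790+0.0179689) = 5.38333, so SD = 2.320.

Posterior mean ≈ 62.573; posterior SD ≈ 2.320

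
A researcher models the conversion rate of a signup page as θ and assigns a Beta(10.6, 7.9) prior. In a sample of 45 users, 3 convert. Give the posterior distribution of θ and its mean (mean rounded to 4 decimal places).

Posterior: Beta(13.6, 49.9); mean ≈ 0.2142

Observing 3 successes and 42 failures updates Beta(10.6, 7.9) by adding the success and failure counts to the two shape parameters: α = 10.6+3 = 13.6, β = 7.9+42 = 49.9.
E[θ | data] = 13.6/(13.6+49.9) = 0.2142.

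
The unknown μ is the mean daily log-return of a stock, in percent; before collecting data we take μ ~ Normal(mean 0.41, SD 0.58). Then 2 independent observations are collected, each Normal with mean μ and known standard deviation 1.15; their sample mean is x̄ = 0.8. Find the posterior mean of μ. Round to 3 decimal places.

Prior precision 1/τ₀² = 1/0.58² = 2.97265; data precision n/σ² = 2/1.15² = 1.51229.
Posterior precision = 2.97265 + 1.51229 = 4.48494.
Posterior mean = (2.97265·0.41 + 1.51229·0.8) / 4.48494 = 0.542.

Posterior mean ≈ 0.542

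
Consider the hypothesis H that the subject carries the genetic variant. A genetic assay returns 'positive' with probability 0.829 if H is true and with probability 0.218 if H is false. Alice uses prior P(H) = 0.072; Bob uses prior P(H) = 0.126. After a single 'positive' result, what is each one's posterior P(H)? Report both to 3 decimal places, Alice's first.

Alice: 0.228; Bob: 0.354

The likelihood ratio for a 'positive' result is 0.829/0.218 = 3.8028.
Alice: prior odds 0.072/0.928 = 0.077586; posterior odds 0.29504; posterior probability 0.228.
Bob: prior odds 0.126/0.874 = 0.14416; posterior odds 0.54822; posterior probability 0.354.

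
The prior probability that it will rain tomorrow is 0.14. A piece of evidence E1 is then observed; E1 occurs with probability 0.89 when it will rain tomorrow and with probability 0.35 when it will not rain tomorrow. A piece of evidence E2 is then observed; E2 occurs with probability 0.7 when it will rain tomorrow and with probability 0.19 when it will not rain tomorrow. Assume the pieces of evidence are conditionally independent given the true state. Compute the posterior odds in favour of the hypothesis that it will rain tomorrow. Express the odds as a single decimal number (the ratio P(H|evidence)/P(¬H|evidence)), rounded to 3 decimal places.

Prior odds = 0.14/(1−0.14) = 0.16279.
Likelihood ratio for E1 = 0.89/0.35 = 2.5429.
Likelihood ratio for E2 = 0.7/0.19 = 3.6842.
Posterior odds = prior odds × LR₁ × LR₂ = 1.5251.

Posterior odds ≈ 1.525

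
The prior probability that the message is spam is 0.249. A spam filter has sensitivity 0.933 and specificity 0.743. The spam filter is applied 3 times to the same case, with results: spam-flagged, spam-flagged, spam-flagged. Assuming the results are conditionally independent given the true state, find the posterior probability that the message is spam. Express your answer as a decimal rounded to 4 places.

With H the event that the message is spam, the joint likelihood of the observed sequence is P(data|H) = 0.933·0.933·0.933 = 0.81217 and P(data|¬H) = 0.257·0.257·0.257 = 0.016975.
Bayes: P(H|data) = 0.249·0.81217 / (0.249·0.81217 + 0.751·0.016975) = 0.20223/0.21498 = 0.9407.

Posterior P(H) ≈ 0.9407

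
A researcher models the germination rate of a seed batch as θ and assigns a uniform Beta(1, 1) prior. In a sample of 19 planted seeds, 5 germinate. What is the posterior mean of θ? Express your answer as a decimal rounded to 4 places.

Observing 5 successes and 14 failures updates Beta(1, 1) by adding the success and failure counts to the two shape parameters: α = 1+5 = 6, β = 1+14 = 15.
Posterior mean = α/(α+β) = 6/21 = 0.2857.

Posterior mean ≈ 0.2857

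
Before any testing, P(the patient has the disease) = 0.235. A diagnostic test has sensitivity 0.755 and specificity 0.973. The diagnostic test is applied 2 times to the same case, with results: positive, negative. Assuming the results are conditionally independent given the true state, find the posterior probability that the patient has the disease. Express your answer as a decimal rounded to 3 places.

Posterior P(H) ≈ 0.684

With H the event that the patient has the disease, the joint likelihood of the observed sequence is P(data|H) = 0.755·0.245 = 0.18498 and P(data|¬H) = 0.027·0.973 = 0.026271.
Bayes: P(H|data) = 0.235·0.18498 / (0.235·0.18498 + 0.765·0.026271) = 0.043469/0.063566 = 0.6838.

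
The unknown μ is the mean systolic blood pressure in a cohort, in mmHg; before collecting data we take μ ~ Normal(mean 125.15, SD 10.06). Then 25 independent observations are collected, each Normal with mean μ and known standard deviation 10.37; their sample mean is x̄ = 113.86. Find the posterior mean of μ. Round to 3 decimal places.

With known σ, the Normal prior is conjugate. Weight on the data is w = (n/σ²)/(n/σ² + 1/τ₀²) = 0.232478/(0.232478+0.00988107) = 0.95923.
Posterior mean = w·x̄ + (1−w)·μ₀ = 0.95923·113.86 + 0.040770·125.15 = 114.320.

Posterior mean ≈ 114.320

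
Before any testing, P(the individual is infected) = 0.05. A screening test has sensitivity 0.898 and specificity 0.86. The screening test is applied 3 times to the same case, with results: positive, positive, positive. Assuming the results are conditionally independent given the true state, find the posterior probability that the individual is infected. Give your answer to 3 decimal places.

Let H be the event that the individual is infected; start with P(H) = 0.05. P('positive'|H) = 0.898, P('positive'|¬H) = 0.14.
Update on result 1 ('positive'): P(H) ← 0.898·0.0500 / (0.898·0.0500 + 0.14·0.9500) = 0.044900/0.17790 = 0.2524.
Update on result 2 ('positive'): P(H) ← 0.898·0.2524 / (0.898·0.2524 + 0.14·0.7476) = 0.22665/0.33131 = 0.6841.
Update on result 3 ('positive'): P(H) ← 0.898·0.6841 / (0.898·0.6841 + 0.14·0.3159) = 0.61431/0.65854 = 0.9328.

Posterior P(H) ≈ 0.933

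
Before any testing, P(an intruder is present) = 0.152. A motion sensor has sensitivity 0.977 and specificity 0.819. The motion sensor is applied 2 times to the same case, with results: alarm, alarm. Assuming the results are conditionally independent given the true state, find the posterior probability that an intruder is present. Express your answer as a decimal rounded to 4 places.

Posterior P(H) ≈ 0.8393

With H the event that an intruder is present, the joint likelihood of the observed sequence is P(data|H) = 0.977·0.977 = 0.95453 and P(data|¬H) = 0.181·0.181 = 0.032761.
Bayes: P(H|data) = 0.152·0.95453 / (0.152·0.95453 + 0.848·0.032761) = 0.14509/0.17287 = 0.8393.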